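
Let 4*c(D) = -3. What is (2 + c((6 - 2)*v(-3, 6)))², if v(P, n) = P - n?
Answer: 25/16 ≈ 1.5625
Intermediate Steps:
c(D) = -¾ (c(D) = (¼)*(-3) = -¾)
(2 + c((6 - 2)*v(-3, 6)))² = (2 - ¾)² = (5/4)² = 25/16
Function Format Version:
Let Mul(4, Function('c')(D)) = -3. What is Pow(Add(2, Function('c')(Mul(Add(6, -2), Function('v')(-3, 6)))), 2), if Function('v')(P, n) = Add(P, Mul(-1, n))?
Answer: Rational(25, 16) ≈ 1.5625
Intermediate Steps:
Function('c')(D) = Rational(-3, 4) (Function('c')(D) = Mul(Rational(1, 4), -3) = Rational(-3, 4))
Pow(Add(2, Function('c')(Mul(Add(6, -2), Function('v')(-3, 6)))), 2) = Pow(Add(2, Rational(-3, 4)), 2) = Pow(Rational(5, 4), 2) = Rational(25, 16)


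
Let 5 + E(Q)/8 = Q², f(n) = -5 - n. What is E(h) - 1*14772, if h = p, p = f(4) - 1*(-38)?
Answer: -8084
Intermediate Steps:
p = 29 (p = (-5 - 1*4) - 1*(-38) = (-5 - 4) + 38 = -9 + 38 = 29)
h = 29
E(Q) = -40 + 8*Q²
E(h) - 1*14772 = (-40 + 8*29²) - 1*14772 = (-40 + 8*841) - 14772 = (-40 + 6728) - 14772 = 6688 - 14772 = -8084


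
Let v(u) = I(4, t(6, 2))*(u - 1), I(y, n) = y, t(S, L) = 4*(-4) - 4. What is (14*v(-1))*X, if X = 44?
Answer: -4928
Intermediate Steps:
t(S, L) = -20 (t(S, L) = -16 - 4 = -20)
v(u) = -4 + 4*u (v(u) = 4*(u - 1) = 4*(-1 + u) = -4 + 4*u)
(14*v(-1))*X = (14*(-4 + 4*(-1)))*44 = (14*(-4 - 4))*44 = (14*(-8))*44 = -112*44 = -4928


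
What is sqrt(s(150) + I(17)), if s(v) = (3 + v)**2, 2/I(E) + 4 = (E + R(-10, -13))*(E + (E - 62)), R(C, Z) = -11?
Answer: sqrt(173132878)/86 ≈ 153.00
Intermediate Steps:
I(E) = 2/(-4 + (-62 + 2*E)*(-11 + E)) (I(E) = 2/(-4 + (E - 11)*(E + (E - 62))) = 2/(-4 + (-11 + E)*(E + (-62 + E))) = 2/(-4 + (-11 + E)*(-62 + 2*E)) = 2/(-4 + (-62 + 2*E)*(-11 + E)))
sqrt(s(150) + I(17)) = sqrt((3 + 150)**2 + 1/(339 + 17**2 - 42*17)) = sqrt(153**2 + 1/(339 + 289 - 714)) = sqrt(23409 + 1/(-86)) = sqrt(23409 - 1/86) = sqrt(2013173/86) = sqrt(173132878)/86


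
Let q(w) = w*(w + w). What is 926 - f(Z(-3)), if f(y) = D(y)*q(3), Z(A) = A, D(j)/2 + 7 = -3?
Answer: 1286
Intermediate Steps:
D(j) = -20 (D(j) = -14 + 2*(-3) = -14 - 6 = -20)
q(w) = 2*w² (q(w) = w*(2*w) = 2*w²)
f(y) = -360 (f(y) = -40*3² = -40*9 = -20*18 = -360)
926 - f(Z(-3)) = 926 - 1*(-360) = 926 + 360 = 1286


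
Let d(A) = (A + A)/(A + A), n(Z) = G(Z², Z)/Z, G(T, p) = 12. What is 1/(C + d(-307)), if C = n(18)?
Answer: ⅗ ≈ 0.60000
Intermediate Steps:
n(Z) = 12/Z
d(A) = 1 (d(A) = (2*A)/((2*A)) = (2*A)*(1/(2*A)) = 1)
C = ⅔ (C = 12/18 = 12*(1/18) = ⅔ ≈ 0.66667)
1/(C + d(-307)) = 1/(⅔ + 1) = 1/(5/3) = ⅗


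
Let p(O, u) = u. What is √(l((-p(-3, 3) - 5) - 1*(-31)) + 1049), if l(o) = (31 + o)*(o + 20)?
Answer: √3371 ≈ 58.060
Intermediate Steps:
l(o) = (20 + o)*(31 + o) (l(o) = (31 + o)*(20 + o) = (20 + o)*(31 + o))
√(l((-p(-3, 3) - 5) - 1*(-31)) + 1049) = √((620 + ((-1*3 - 5) - 1*(-31))² + 51*((-1*3 - 5) - 1*(-31))) + 1049) = √((620 + ((-3 - 5) + 31)² + 51*((-3 - 5) + 31)) + 1049) = √((620 + (-8 + 31)² + 51*(-8 + 31)) + 1049) = √((620 + 23² + 51*23) + 1049) = √((620 + 529 + 1173) + 1049) = √(2322 + 1049) = √3371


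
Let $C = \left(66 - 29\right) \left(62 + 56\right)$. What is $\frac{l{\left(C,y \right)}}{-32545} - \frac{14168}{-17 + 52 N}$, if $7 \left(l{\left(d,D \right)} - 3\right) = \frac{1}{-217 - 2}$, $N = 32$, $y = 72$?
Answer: $- \frac{235623377462}{27390425265} \approx -8.6024$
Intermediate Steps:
$C = 4366$ ($C = 37 \cdot 118 = 4366$)
$l{\left(d,D \right)} = \frac{4598}{1533}$ ($l{\left(d,D \right)} = 3 + \frac{1}{7 \left(-217 - 2\right)} = 3 + \frac{1}{7 \left(-219\right)} = 3 + \frac{1}{7} \left(- \frac{1}{219}\right) = 3 - \frac{1}{1533} = \frac{4598}{1533}$)
$\frac{l{\left(C,y \right)}}{-32545} - \frac{14168}{-17 + 52 N} = \frac{4598}{1533 \left(-32545\right)} - \frac{14168}{-17 + 52 \cdot 32} = \frac{4598}{1533} \left(- \frac{1}{32545}\right) - \frac{14168}{-17 + 1664} = - \frac{4598}{49891485} - \frac{14168}{1647} = - \frac{235623377462}{27390425265}$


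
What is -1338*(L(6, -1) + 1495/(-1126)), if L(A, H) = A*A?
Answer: -26118429/563 ≈ -46392.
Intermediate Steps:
L(A, H) = A²
-1338*(L(6, -1) + 1495/(-1126)) = -1338*(6² + 1495/(-1126)) = -1338*(36 + 1495*(-1/1126)) = -1338*(36 - 1495/1126) = -1338*39041/1126 = -26118429/563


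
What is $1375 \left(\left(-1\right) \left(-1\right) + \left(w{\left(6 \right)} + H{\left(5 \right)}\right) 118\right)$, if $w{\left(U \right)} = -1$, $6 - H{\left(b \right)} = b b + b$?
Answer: $-4054875$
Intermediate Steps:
$H{\left(b \right)} = 6 - b - b^{2}$ ($H{\left(b \right)} = 6 - \left(b b + b\right) = 6 - \left(b^{2} + b\right) = 6 - \left(b + b^{2}\right) = 6 - b - b^{2}$)
$1375 \left(\left(-1\right) \left(-1\right) + \left(w{\left(6 \right)} + H{\left(5 \right)}\right) 118\right) = 1375 \left(\left(-1\right) \left(-1\right) + \left(-1 - 24\right) 118\right) = 1375 \left(1 + \left(-1 - 24\right) 118\right) = 1375 \left(1 - 2950\right) = 1375 \left(-2949\right) = -4054875$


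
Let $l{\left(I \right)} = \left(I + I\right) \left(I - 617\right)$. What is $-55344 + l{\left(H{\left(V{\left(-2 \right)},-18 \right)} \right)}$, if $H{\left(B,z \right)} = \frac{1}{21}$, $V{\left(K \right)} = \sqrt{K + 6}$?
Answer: $- \frac{24432616}{441} \approx -55403.0$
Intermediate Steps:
$V{\left(K \right)} = \sqrt{6 + K}$
$H{\left(B,z \right)} = \frac{1}{21}$
$l{\left(I \right)} = 2 I \left(-617 + I\right)$
$-55344 + l{\left(H{\left(V{\left(-2 \right)},-18 \right)} \right)} = -55344 + 2 \cdot \frac{1}{21} \left(-617 + \frac{1}{21}\right) = -55344 + 2 \cdot \frac{1}{21} \left(- \frac{12956}{21}\right) = -55344 - \frac{25912}{441} = - \frac{24432616}{441}$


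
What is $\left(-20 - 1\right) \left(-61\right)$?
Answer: $1281$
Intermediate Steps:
$\left(-20 - 1\right) \left(-61\right) = \left(-21\right) \left(-61\right) = 1281$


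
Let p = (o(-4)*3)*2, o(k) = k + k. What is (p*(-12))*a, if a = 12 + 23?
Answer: 20160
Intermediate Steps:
o(k) = 2*k
a = 35
p = -48 (p = ((2*(-4))*3)*2 = -8*3*2 = -24*2 = -48)
(p*(-12))*a = -48*(-12)*35 = 576*35 = 20160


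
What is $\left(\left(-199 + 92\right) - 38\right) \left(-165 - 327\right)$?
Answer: $71340$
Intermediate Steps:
$\left(\left(-199 + 92\right) - 38\right) \left(-165 - 327\right) = \left(-107 - 38\right) \left(-492\right) = \left(-145\right) \left(-492\right) = 71340$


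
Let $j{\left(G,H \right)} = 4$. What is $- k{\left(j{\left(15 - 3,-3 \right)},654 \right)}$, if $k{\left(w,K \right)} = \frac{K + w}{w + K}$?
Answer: $-1$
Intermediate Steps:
$k{\left(w,K \right)} = 1$ ($k{\left(w,K \right)} = \frac{K + w}{K + w} = 1$)
$- k{\left(j{\left(15 - 3,-3 \right)},654 \right)} = \left(-1\right) 1 = -1$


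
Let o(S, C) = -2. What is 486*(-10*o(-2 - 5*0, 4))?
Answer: 9720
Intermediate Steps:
486*(-10*o(-2 - 5*0, 4)) = 486*(-10*(-2)) = 486*20 = 9720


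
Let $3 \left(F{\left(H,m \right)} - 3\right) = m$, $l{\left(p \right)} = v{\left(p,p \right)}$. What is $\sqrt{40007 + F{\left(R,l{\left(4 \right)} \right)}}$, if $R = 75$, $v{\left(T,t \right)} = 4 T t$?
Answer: $\frac{\sqrt{360282}}{3} \approx 200.08$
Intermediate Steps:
$v{\left(T,t \right)} = 4 T t$
$l{\left(p \right)} = 4 p^{2}$ ($l{\left(p \right)} = 4 p p = 4 p^{2}$)
$F{\left(H,m \right)} = 3 + \frac{m}{3}$
$\sqrt{40007 + F{\left(R,l{\left(4 \right)} \right)}} = \sqrt{40007 + \left(3 + \frac{4 \cdot 4^{2}}{3}\right)} = \sqrt{40007 + \left(3 + \frac{4 \cdot 16}{3}\right)} = \sqrt{40007 + \left(3 + \frac{1}{3} \cdot 64\right)} = \sqrt{40007 + \left(3 + \frac{64}{3}\right)} = \sqrt{40007 + \frac{73}{3}} = \sqrt{\frac{120094}{3}} = \frac{\sqrt{360282}}{3}$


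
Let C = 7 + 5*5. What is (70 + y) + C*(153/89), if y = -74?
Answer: 4540/89 ≈ 51.011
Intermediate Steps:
C = 32 (C = 7 + 25 = 32)
(70 + y) + C*(153/89) = (70 - 74) + 32*(153/89) = -4 + 32*(153*(1/89)) = -4 + 32*(153/89) = -4 + 4896/89 = 4540/89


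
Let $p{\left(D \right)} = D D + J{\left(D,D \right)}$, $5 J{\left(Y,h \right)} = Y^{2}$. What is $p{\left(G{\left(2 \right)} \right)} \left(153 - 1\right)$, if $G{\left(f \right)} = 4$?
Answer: $\frac{14592}{5} \approx 2918.4$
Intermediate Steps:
$J{\left(Y,h \right)} = \frac{Y^{2}}{5}$
$p{\left(D \right)} = \frac{6 D^{2}}{5}$ ($p{\left(D \right)} = D D + \frac{D^{2}}{5} = D^{2} + \frac{D^{2}}{5} = \frac{6 D^{2}}{5}$)
$p{\left(G{\left(2 \right)} \right)} \left(153 - 1\right) = \frac{6 \cdot 4^{2}}{5} \left(153 - 1\right) = \frac{6}{5} \cdot 16 \cdot 152 = \frac{96}{5} \cdot 152 = \frac{14592}{5}$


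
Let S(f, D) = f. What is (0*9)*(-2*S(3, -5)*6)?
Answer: 0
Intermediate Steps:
(0*9)*(-2*S(3, -5)*6) = (0*9)*(-2*3*6) = 0*(-6*6) = 0*(-36) = 0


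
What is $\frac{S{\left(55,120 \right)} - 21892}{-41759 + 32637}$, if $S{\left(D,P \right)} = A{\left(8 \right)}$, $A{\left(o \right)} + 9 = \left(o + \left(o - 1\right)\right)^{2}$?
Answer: $\frac{10838}{4561} \approx 2.3762$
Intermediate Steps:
$A{\left(o \right)} = -9 + \left(-1 + 2 o\right)^{2}$ ($A{\left(o \right)} = -9 + \left(o + \left(o - 1\right)\right)^{2} = -9 + \left(o + \left(-1 + o\right)\right)^{2} = -9 + \left(-1 + 2 o\right)^{2}$)
$S{\left(D,P \right)} = 216$ ($S{\left(D,P \right)} = -9 + \left(-1 + 2 \cdot 8\right)^{2} = -9 + \left(-1 + 16\right)^{2} = -9 + 15^{2} = -9 + 225 = 216$)
$\frac{S{\left(55,120 \right)} - 21892}{-41759 + 32637} = \frac{216 - 21892}{-41759 + 32637} = - \frac{21676}{-9122} = \left(-21676\right) \left(- \frac{1}{9122}\right) = \frac{10838}{4561}$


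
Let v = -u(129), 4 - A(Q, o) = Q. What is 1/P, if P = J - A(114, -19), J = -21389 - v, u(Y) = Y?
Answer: -1/21150 ≈ -4.7281e-5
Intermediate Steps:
A(Q, o) = 4 - Q
v = -129 (v = -1*129 = -129)
J = -21260 (J = -21389 - 1*(-129) = -21389 + 129 = -21260)
P = -21150 (P = -21260 - (4 - 1*114) = -21260 - (4 - 114) = -21260 - 1*(-110) = -21260 + 110 = -21150)
1/P = 1/(-21150) = -1/21150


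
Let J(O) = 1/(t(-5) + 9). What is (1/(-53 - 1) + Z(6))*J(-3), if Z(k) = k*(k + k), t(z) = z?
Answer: 3887/216 ≈ 17.995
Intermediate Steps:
Z(k) = 2*k² (Z(k) = k*(2*k) = 2*k²)
J(O) = ¼ (J(O) = 1/(-5 + 9) = 1/4 = ¼)
(1/(-53 - 1) + Z(6))*J(-3) = (1/(-53 - 1) + 2*6²)*(¼) = (1/(-54) + 2*36)*(¼) = (-1/54 + 72)*(¼) = (3887/54)*(¼) = 3887/216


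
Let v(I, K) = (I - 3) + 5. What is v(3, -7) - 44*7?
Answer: -303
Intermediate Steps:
v(I, K) = 2 + I (v(I, K) = (-3 + I) + 5 = 2 + I)
v(3, -7) - 44*7 = (2 + 3) - 44*7 = 5 - 308 = -303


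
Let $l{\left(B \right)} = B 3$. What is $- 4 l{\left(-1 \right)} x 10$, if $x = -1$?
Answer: $-120$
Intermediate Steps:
$l{\left(B \right)} = 3 B$
$- 4 l{\left(-1 \right)} x 10 = - 4 \cdot 3 \left(-1\right) \left(-1\right) 10 = - 4 \left(\left(-3\right) \left(-1\right)\right) 10 = \left(-4\right) 3 \cdot 10 = \left(-12\right) 10 = -120$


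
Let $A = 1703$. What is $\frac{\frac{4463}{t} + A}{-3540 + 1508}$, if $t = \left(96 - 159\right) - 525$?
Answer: $- \frac{996901}{1194816} \approx -0.83436$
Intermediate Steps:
$t = -588$ ($t = \left(96 - 159\right) - 525 = -63 - 525 = -588$)
$\frac{\frac{4463}{t} + A}{-3540 + 1508} = \frac{\frac{4463}{-588} + 1703}{-3540 + 1508} = \frac{4463 \left(- \frac{1}{588}\right) + 1703}{-2032} = \left(- \frac{4463}{588} + 1703\right) \left(- \frac{1}{2032}\right) = \frac{996901}{588} \left(- \frac{1}{2032}\right) = - \frac{996901}{1194816}$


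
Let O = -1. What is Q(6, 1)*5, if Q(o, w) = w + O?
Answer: 0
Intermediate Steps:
Q(o, w) = -1 + w (Q(o, w) = w - 1 = -1 + w)
Q(6, 1)*5 = (-1 + 1)*5 = 0*5 = 0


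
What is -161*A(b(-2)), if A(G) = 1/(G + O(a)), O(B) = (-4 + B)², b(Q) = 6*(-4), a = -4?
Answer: -161/40 ≈ -4.0250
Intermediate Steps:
b(Q) = -24
A(G) = 1/(64 + G) (A(G) = 1/(G + (-4 - 4)²) = 1/(G + (-8)²) = 1/(G + 64) = 1/(64 + G))
-161*A(b(-2)) = -161/(64 - 24) = -161/40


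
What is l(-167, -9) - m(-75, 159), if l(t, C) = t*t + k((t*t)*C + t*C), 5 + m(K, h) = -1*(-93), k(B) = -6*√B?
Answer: 27801 - 18*I*√27722 ≈ 27801.0 - 2997.0*I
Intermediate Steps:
m(K, h) = 88 (m(K, h) = -5 - 1*(-93) = -5 + 93 = 88)
l(t, C) = t² - 6*√(C*t + C*t²) (l(t, C) = t*t - 6*√((t*t)*C + t*C) = t² - 6*√(t²*C + C*t) = t² - 6*√(C*t² + C*t) = t² - 6*√(C*t + C*t²))
l(-167, -9) - m(-75, 159) = ((-167)² - 6*3*I*√27722) - 1*88 = (27889 - 6*3*I*√27722) - 88 = (27889 - 18*I*√27722) - 88 = 27801 - 18*I*√27722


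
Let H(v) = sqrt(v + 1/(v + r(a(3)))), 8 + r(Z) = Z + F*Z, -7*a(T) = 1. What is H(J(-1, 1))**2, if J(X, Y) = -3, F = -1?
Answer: -34/11 ≈ -3.0909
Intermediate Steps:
a(T) = -1/7 (a(T) = -1/7*1 = -1/7)
r(Z) = -8 (r(Z) = -8 + (Z - Z) = -8 + 0 = -8)
H(v) = sqrt(v + 1/(-8 + v)) (H(v) = sqrt(v + 1/(v - 8)) = sqrt(v + 1/(-8 + v)))
H(J(-1, 1))**2 = (sqrt((1 - 3*(-8 - 3))/(-8 - 3)))**2 = (sqrt((1 - 3*(-11))/(-11)))**2 = (sqrt(-(1 + 33)/11))**2 = (sqrt(-1/11*34))**2 = (sqrt(-34/11))**2 = (I*sqrt(374)/11)**2 = -34/11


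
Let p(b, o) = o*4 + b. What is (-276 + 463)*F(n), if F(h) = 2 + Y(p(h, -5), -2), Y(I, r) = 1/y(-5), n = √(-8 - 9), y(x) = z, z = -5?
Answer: 1683/5 ≈ 336.60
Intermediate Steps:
y(x) = -5
p(b, o) = b + 4*o (p(b, o) = 4*o + b = b + 4*o)
n = I*√17 (n = √(-17) = I*√17 ≈ 4.1231*I)
Y(I, r) = -⅕ (Y(I, r) = 1/(-5) = -⅕)
F(h) = 9/5 (F(h) = 2 - ⅕ = 9/5)
(-276 + 463)*F(n) = (-276 + 463)*(9/5) = 187*(9/5) = 1683/5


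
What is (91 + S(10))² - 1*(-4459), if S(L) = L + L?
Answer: 16780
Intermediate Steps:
S(L) = 2*L
(91 + S(10))² - 1*(-4459) = (91 + 2*10)² - 1*(-4459) = (91 + 20)² + 4459 = 111² + 4459 = 12321 + 4459 = 16780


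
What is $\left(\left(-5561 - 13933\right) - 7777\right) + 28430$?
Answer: $1159$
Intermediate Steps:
$\left(\left(-5561 - 13933\right) - 7777\right) + 28430 = \left(-19494 - 7777\right) + 28430 = -27271 + 28430 = 1159$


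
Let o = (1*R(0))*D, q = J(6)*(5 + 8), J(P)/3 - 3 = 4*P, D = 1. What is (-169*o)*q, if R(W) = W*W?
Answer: 0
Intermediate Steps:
R(W) = W²
J(P) = 9 + 12*P (J(P) = 9 + 3*(4*P) = 9 + 12*P)
q = 1053 (q = (9 + 12*6)*(5 + 8) = (9 + 72)*13 = 81*13 = 1053)
o = 0 (o = (1*0²)*1 = (1*0)*1 = 0*1 = 0)
(-169*o)*q = -169*0*1053 = 0*1053 = 0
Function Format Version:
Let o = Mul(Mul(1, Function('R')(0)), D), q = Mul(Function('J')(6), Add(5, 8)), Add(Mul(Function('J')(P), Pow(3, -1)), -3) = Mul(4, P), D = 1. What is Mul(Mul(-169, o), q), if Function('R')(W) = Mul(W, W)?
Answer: 0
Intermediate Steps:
Function('R')(W) = Pow(W, 2)
Function('J')(P) = Add(9, Mul(12, P)) (Function('J')(P) = Add(9, Mul(3, Mul(4, P))) = Add(9, Mul(12, P)))
q = 1053 (q = Mul(Add(9, Mul(12, 6)), Add(5, 8)) = Mul(Add(9, 72), 13) = Mul(81, 13) = 1053)
o = 0 (o = Mul(Mul(1, Pow(0, 2)), 1) = Mul(Mul(1, 0), 1) = Mul(0, 1) = 0)
Mul(Mul(-169, o), q) = Mul(Mul(-169, 0), 1053) = Mul(0, 1053) = 0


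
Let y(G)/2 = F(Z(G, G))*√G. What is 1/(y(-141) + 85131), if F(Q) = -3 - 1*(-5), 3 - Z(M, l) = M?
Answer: 28377/2415763139 - 4*I*√141/7247289417 ≈ 1.1747e-5 - 6.5538e-9*I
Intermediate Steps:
Z(M, l) = 3 - M
F(Q) = 2 (F(Q) = -3 + 5 = 2)
y(G) = 4*√G (y(G) = 2*(2*√G) = 4*√G)
1/(y(-141) + 85131) = 1/(4*√(-141) + 85131) = 1/(4*(I*√141) + 85131) = 1/(4*I*√141 + 85131) = 1/(85131 + 4*I*√141)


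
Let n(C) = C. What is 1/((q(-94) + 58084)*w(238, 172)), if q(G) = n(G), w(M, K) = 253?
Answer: 1/14671470 ≈ 6.8159e-8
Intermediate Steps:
q(G) = G
1/((q(-94) + 58084)*w(238, 172)) = 1/((-94 + 58084)*253) = (1/253)/57990 = (1/57990)*(1/253) = 1/14671470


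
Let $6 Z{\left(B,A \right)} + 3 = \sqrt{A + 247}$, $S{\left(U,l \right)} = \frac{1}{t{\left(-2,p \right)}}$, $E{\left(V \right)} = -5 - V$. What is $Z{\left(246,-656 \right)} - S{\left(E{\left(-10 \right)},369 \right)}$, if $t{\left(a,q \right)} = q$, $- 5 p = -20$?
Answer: $- \frac{3}{4} + \frac{i \sqrt{409}}{6} \approx -0.75 + 3.3706 i$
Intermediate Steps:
$p = 4$ ($p = \left(- \frac{1}{5}\right) \left(-20\right) = 4$)
$S{\left(U,l \right)} = \frac{1}{4}$
$Z{\left(B,A \right)} = - \frac{1}{2} + \frac{\sqrt{247 + A}}{6}$ ($Z{\left(B,A \right)} = - \frac{1}{2} + \frac{\sqrt{A + 247}}{6} = - \frac{1}{2} + \frac{\sqrt{247 + A}}{6}$)
$Z{\left(246,-656 \right)} - S{\left(E{\left(-10 \right)},369 \right)} = \left(- \frac{1}{2} + \frac{\sqrt{247 - 656}}{6}\right) - \frac{1}{4} = \left(- \frac{1}{2} + \frac{\sqrt{-409}}{6}\right) - \frac{1}{4} = \left(- \frac{1}{2} + \frac{i \sqrt{409}}{6}\right) - \frac{1}{4} = - \frac{3}{4} + \frac{i \sqrt{409}}{6}$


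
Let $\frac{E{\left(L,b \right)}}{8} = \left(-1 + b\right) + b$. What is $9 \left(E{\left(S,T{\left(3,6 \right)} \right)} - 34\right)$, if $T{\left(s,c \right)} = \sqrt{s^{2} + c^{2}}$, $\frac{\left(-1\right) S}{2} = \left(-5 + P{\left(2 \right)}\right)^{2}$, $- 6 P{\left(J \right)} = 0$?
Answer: $-378 + 432 \sqrt{5} \approx 587.98$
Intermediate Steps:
$P{\left(J \right)} = 0$ ($P{\left(J \right)} = \left(- \frac{1}{6}\right) 0 = 0$)
$S = -50$ ($S = - 2 \left(-5 + 0\right)^{2} = - 2 \left(-5\right)^{2} = \left(-2\right) 25 = -50$)
$T{\left(s,c \right)} = \sqrt{c^{2} + s^{2}}$
$E{\left(L,b \right)} = -8 + 16 b$ ($E{\left(L,b \right)} = 8 \left(\left(-1 + b\right) + b\right) = 8 \left(-1 + 2 b\right) = -8 + 16 b$)
$9 \left(E{\left(S,T{\left(3,6 \right)} \right)} - 34\right) = 9 \left(\left(-8 + 16 \sqrt{6^{2} + 3^{2}}\right) - 34\right) = 9 \left(\left(-8 + 16 \sqrt{36 + 9}\right) - 34\right) = 9 \left(\left(-8 + 16 \sqrt{45}\right) - 34\right) = 9 \left(\left(-8 + 16 \cdot 3 \sqrt{5}\right) - 34\right) = 9 \left(\left(-8 + 48 \sqrt{5}\right) - 34\right) = 9 \left(-42 + 48 \sqrt{5}\right) = -378 + 432 \sqrt{5}$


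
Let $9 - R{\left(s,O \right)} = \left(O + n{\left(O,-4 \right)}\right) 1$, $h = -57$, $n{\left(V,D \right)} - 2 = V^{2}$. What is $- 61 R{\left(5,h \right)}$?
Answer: $194285$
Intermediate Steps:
$n{\left(V,D \right)} = 2 + V^{2}$
$R{\left(s,O \right)} = 7 - O - O^{2}$ ($R{\left(s,O \right)} = 9 - \left(O + \left(2 + O^{2}\right)\right) 1 = 9 - \left(2 + O + O^{2}\right) 1 = 9 - \left(2 + O + O^{2}\right) = 7 - O - O^{2}$)
$- 61 R{\left(5,h \right)} = - 61 \left(7 - -57 - \left(-57\right)^{2}\right) = - 61 \left(7 + 57 - 3249\right) = \left(-61\right) \left(-3185\right) = 194285$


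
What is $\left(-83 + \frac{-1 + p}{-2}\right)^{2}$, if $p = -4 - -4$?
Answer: $\frac{27225}{4} \approx 6806.3$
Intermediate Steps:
$p = 0$ ($p = -4 + 4 = 0$)
$\left(-83 + \frac{-1 + p}{-2}\right)^{2} = \left(-83 + \frac{-1 + 0}{-2}\right)^{2} = \left(-83 - - \frac{1}{2}\right)^{2} = \left(-83 + \frac{1}{2}\right)^{2} = \left(- \frac{165}{2}\right)^{2} = \frac{27225}{4}$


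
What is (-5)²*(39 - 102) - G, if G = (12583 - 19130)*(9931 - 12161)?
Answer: -14601385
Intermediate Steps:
G = 14599810 (G = -6547*(-2230) = 14599810)
(-5)²*(39 - 102) - G = (-5)²*(39 - 102) - 1*14599810 = 25*(-63) - 14599810 = -1575 - 14599810 = -14601385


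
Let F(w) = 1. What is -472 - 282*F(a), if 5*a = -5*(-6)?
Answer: -754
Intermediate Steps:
a = 6 (a = (-5*(-6))/5 = (1/5)*30 = 6)
-472 - 282*F(a) = -472 - 282*1 = -472 - 282 = -754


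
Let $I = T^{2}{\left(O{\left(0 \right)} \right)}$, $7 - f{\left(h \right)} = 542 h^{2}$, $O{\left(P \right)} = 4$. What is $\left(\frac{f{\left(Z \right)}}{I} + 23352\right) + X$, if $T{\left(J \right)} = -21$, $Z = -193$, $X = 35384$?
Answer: $\frac{5713625}{441} \approx 12956.0$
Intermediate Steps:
$f{\left(h \right)} = 7 - 542 h^{2}$
$I = 441$ ($I = \left(-21\right)^{2} = 441$)
$\left(\frac{f{\left(Z \right)}}{I} + 23352\right) + X = \left(\frac{7 - 542 \left(-193\right)^{2}}{441} + 23352\right) + 35384 = \left(\left(7 - 20188958\right) \frac{1}{441} + 23352\right) + 35384 = \left(\left(-20188951\right) \frac{1}{441} + 23352\right) + 35384 = \left(- \frac{20188951}{441} + 23352\right) + 35384 = - \frac{9890719}{441} + 35384 = \frac{5713625}{441}$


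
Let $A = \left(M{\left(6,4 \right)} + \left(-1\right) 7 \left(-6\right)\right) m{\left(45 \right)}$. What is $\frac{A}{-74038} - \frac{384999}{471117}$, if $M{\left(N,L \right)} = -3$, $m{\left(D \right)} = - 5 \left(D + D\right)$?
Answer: $- \frac{3372742102}{5813426741} \approx -0.58016$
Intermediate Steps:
$m{\left(D \right)} = - 10 D$ ($m{\left(D \right)} = - 5 \cdot 2 D = - 10 D$)
$A = -17550$ ($A = \left(-3 + \left(-1\right) 7 \left(-6\right)\right) \left(\left(-10\right) 45\right) = \left(-3 - -42\right) \left(-450\right) = \left(-3 + 42\right) \left(-450\right) = 39 \left(-450\right) = -17550$)
$\frac{A}{-74038} - \frac{384999}{471117} = - \frac{17550}{-74038} - \frac{384999}{471117} = \left(-17550\right) \left(- \frac{1}{74038}\right) - \frac{128333}{157039} = \frac{8775}{37019} - \frac{128333}{157039} = - \frac{3372742102}{5813426741}$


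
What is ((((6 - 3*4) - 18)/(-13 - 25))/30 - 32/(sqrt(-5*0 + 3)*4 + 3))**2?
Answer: 176066668/4575675 - 261632*sqrt(3)/16055 ≈ 10.253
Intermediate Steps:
((((6 - 3*4) - 18)/(-13 - 25))/30 - 32/(sqrt(-5*0 + 3)*4 + 3))**2 = ((((6 - 12) - 18)/(-38))*(1/30) - 32/(sqrt(0 + 3)*4 + 3))**2 = (((-6 - 18)*(-1/38))*(1/30) - 32/(sqrt(3)*4 + 3))**2 = (-24*(-1/38)*(1/30) - 32/(4*sqrt(3) + 3))**2 = ((12/19)*(1/30) - 32/(3 + 4*sqrt(3)))**2 = (2/95 - 32/(3 + 4*sqrt(3)))**2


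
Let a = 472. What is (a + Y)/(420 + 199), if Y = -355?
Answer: 117/619 ≈ 0.18901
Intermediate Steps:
(a + Y)/(420 + 199) = (472 - 355)/(420 + 199) = 117/619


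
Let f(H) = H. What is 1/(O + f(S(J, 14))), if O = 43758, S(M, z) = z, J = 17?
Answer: 1/43772 ≈ 2.2846e-5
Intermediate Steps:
1/(O + f(S(J, 14))) = 1/(43758 + 14) = 1/43772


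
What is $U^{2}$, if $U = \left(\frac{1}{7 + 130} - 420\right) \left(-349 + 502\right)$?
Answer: $\frac{77501031220089}{18769} \approx 4.1292 \cdot 10^{9}$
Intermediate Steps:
$U = - \frac{8803467}{137}$ ($U = \left(\frac{1}{137} - 420\right) 153 = \left(- \frac{57539}{137}\right) 153 = - \frac{8803467}{137} \approx -64259.0$)
$U^{2} = \left(- \frac{8803467}{137}\right)^{2} = \frac{77501031220089}{18769}$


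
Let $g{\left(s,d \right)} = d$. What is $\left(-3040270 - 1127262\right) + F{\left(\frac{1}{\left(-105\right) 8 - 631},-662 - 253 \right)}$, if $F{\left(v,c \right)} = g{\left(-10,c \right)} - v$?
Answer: $- \frac{6131785536}{1471} \approx -4.1684 \cdot 10^{6}$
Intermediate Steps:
$F{\left(v,c \right)} = c - v$
$\left(-3040270 - 1127262\right) + F{\left(\frac{1}{\left(-105\right) 8 - 631},-662 - 253 \right)} = \left(-3040270 - 1127262\right) - \left(915 + \frac{1}{\left(-105\right) 8 - 631}\right) = -4167532 - \left(915 + \frac{1}{-840 - 631}\right) = -4167532 - \frac{1345964}{1471} = - \frac{6131785536}{1471}$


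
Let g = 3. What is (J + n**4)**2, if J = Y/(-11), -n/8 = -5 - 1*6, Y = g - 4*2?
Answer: 435157781611339801/121 ≈ 3.5963e+15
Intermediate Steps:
Y = -5 (Y = 3 - 4*2 = 3 - 8 = -5)
n = 88 (n = -8*(-5 - 1*6) = -8*(-5 - 6) = -8*(-11) = 88)
J = 5/11 (J = -5/(-11) = -5*(-1/11) = 5/11 ≈ 0.45455)
(J + n**4)**2 = (5/11 + 88**4)**2 = (5/11 + 59969536)**2 = (659664901/11)**2 = 435157781611339801/121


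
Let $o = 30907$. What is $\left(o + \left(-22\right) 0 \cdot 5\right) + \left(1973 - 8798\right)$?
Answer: $24082$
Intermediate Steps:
$\left(o + \left(-22\right) 0 \cdot 5\right) + \left(1973 - 8798\right) = \left(30907 + \left(-22\right) 0 \cdot 5\right) + \left(1973 - 8798\right) = \left(30907 + 0 \cdot 5\right) + \left(1973 - 8798\right) = \left(30907 + 0\right) - 6825 = 30907 - 6825 = 24082$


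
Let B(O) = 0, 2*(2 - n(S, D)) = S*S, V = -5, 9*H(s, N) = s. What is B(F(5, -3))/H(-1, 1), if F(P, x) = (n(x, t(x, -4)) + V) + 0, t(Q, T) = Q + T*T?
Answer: 0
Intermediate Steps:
H(s, N) = s/9
t(Q, T) = Q + T²
n(S, D) = 2 - S²/2 (n(S, D) = 2 - S*S/2 = 2 - S²/2)
F(P, x) = -3 - x²/2 (F(P, x) = ((2 - x²/2) - 5) + 0 = (-3 - x²/2) + 0 = -3 - x²/2)
B(F(5, -3))/H(-1, 1) = 0/((⅑)*(-1)) = 0/(-⅑) = -9*0 = 0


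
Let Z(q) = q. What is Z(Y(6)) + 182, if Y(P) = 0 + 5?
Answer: 187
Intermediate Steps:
Y(P) = 5
Z(Y(6)) + 182 = 5 + 182 = 187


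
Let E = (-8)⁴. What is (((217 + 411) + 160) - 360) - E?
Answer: -3668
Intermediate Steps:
E = 4096
(((217 + 411) + 160) - 360) - E = (((217 + 411) + 160) - 360) - 1*4096 = ((628 + 160) - 360) - 4096 = (788 - 360) - 4096 = 428 - 4096 = -3668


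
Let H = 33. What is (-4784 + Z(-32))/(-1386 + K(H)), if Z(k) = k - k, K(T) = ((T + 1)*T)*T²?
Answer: -26/6633 ≈ -0.0039198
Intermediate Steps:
K(T) = T³*(1 + T) (K(T) = ((1 + T)*T)*T² = (T*(1 + T))*T² = T³*(1 + T))
Z(k) = 0
(-4784 + Z(-32))/(-1386 + K(H)) = (-4784 + 0)/(-1386 + 33³*(1 + 33)) = -4784/(-1386 + 35937*34) = -4784/(-1386 + 1221858) = -4784/1220472 = -4784*1/1220472 = -26/6633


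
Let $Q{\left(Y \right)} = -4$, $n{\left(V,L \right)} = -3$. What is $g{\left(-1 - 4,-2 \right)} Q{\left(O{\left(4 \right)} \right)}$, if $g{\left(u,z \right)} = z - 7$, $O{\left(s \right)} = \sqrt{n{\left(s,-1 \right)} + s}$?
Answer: $36$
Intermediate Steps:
$O{\left(s \right)} = \sqrt{-3 + s}$
$g{\left(u,z \right)} = -7 + z$ ($g{\left(u,z \right)} = z - 7 = -7 + z$)
$g{\left(-1 - 4,-2 \right)} Q{\left(O{\left(4 \right)} \right)} = \left(-7 - 2\right) \left(-4\right) = \left(-9\right) \left(-4\right) = 36$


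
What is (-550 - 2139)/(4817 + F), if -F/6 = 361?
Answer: -2689/2651 ≈ -1.0143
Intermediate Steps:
F = -2166 (F = -6*361 = -2166)
(-550 - 2139)/(4817 + F) = (-550 - 2139)/(4817 - 2166) = -2689/2651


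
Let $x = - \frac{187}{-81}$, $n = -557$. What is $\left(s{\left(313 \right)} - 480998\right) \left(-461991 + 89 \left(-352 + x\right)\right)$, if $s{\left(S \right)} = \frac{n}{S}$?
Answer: $\frac{6013414678376476}{25353} \approx 2.3719 \cdot 10^{11}$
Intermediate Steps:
$x = \frac{187}{81}$ ($x = \left(-187\right) \left(- \frac{1}{81}\right) = \frac{187}{81} \approx 2.3086$)
$s{\left(S \right)} = - \frac{557}{S}$
$\left(s{\left(313 \right)} - 480998\right) \left(-461991 + 89 \left(-352 + x\right)\right) = \left(- \frac{557}{313} - 480998\right) \left(-461991 + 89 \left(-352 + \frac{187}{81}\right)\right) = \left(\left(-557\right) \frac{1}{313} - 480998\right) \left(-461991 + 89 \left(- \frac{28325}{81}\right)\right) = \left(- \frac{557}{313} - 480998\right) \left(-461991 - \frac{2520925}{81}\right) = \left(- \frac{150552931}{313}\right) \left(- \frac{39942196}{81}\right) = \frac{6013414678376476}{25353}$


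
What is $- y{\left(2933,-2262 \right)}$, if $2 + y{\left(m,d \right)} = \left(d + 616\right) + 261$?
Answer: $1387$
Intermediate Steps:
$y{\left(m,d \right)} = 875 + d$ ($y{\left(m,d \right)} = -2 + \left(\left(d + 616\right) + 261\right) = -2 + \left(\left(616 + d\right) + 261\right) = -2 + \left(877 + d\right) = 875 + d$)
$- y{\left(2933,-2262 \right)} = - (875 - 2262) = \left(-1\right) \left(-1387\right) = 1387$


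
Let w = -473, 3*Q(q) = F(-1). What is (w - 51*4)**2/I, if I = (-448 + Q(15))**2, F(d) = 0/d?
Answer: 458329/200704 ≈ 2.2836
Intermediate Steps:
F(d) = 0
Q(q) = 0 (Q(q) = (1/3)*0 = 0)
I = 200704 (I = (-448 + 0)**2 = (-448)**2 = 200704)
(w - 51*4)**2/I = (-473 - 51*4)**2/200704 = (-473 - 204)**2*(1/200704) = (-677)**2*(1/200704) = 458329*(1/200704) = 458329/200704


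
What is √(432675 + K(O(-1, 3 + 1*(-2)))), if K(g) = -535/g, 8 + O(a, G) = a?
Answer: √3894610/3 ≈ 657.83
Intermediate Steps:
O(a, G) = -8 + a
√(432675 + K(O(-1, 3 + 1*(-2)))) = √(432675 - 535/(-8 - 1)) = √(432675 - 535/(-9)) = √(432675 - 535*(-⅑)) = √(432675 + 535/9) = √(3894610/9) = √3894610/3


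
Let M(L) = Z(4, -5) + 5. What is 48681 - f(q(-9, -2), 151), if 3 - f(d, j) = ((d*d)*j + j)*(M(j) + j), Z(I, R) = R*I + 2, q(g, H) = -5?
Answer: 590466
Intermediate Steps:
Z(I, R) = 2 + I*R (Z(I, R) = I*R + 2 = 2 + I*R)
M(L) = -13 (M(L) = (2 + 4*(-5)) + 5 = (2 - 20) + 5 = -18 + 5 = -13)
f(d, j) = 3 - (-13 + j)*(j + j*d²) (f(d, j) = 3 - ((d*d)*j + j)*(-13 + j) = 3 - (d²*j + j)*(-13 + j) = 3 - (j*d² + j)*(-13 + j) = 3 - (j + j*d²)*(-13 + j) = 3 - (-13 + j)*(j + j*d²))
48681 - f(q(-9, -2), 151) = 48681 - (3 - 1*151² + 13*151 - 1*(-5)²*151² + 13*151*(-5)²) = 48681 - (3 - 1*22801 + 1963 - 1*25*22801 + 13*151*25) = 48681 - (3 - 22801 + 1963 - 570025 + 49075) = 48681 - 1*(-541785) = 48681 + 541785 = 590466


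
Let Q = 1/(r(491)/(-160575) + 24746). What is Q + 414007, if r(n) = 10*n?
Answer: 329018321561771/794716808 ≈ 4.1401e+5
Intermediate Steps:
Q = 32115/794716808 (Q = 1/((10*491)/(-160575) + 24746) = 1/(4910*(-1/160575) + 24746) = 1/(-982/32115 + 24746) = 1/(794716808/32115) = 32115/794716808 ≈ 4.0411e-5)
Q + 414007 = 32115/794716808 + 414007 = 329018321561771/794716808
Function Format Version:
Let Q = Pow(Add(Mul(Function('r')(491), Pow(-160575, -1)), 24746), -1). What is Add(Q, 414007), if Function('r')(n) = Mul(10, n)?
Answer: Rational(329018321561771, 794716808) ≈ 4.1401e+5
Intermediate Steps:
Q = Rational(32115, 794716808) (Q = Pow(Add(Mul(Mul(10, 491), Pow(-160575, -1)), 24746), -1) = Pow(Add(Mul(4910, Rational(-1, 160575)), 24746), -1) = Pow(Add(Rational(-982, 32115), 24746), -1) = Pow(Rational(794716808, 32115), -1) = Rational(32115, 794716808) ≈ 4.0411e-5)
Add(Q, 414007) = Add(Rational(32115, 794716808), 414007) = Rational(329018321561771, 794716808)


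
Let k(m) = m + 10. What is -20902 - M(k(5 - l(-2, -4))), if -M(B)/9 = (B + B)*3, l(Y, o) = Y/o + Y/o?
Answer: -20146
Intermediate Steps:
l(Y, o) = 2*Y/o
k(m) = 10 + m
M(B) = -54*B (M(B) = -9*(B + B)*3 = -9*2*B*3 = -54*B)
-20902 - M(k(5 - l(-2, -4))) = -20902 - (-54)*(10 + (5 - 2*(-2)/(-4))) = -20902 - (-54)*(10 + (5 - 2*(-2)*(-1)/4)) = -20902 - (-54)*(10 + (5 - 1*1)) = -20902 - (-54)*(10 + (5 - 1)) = -20902 - (-54)*(10 + 4) = -20902 - (-54)*14 = -20902 - 1*(-756) = -20902 + 756 = -20146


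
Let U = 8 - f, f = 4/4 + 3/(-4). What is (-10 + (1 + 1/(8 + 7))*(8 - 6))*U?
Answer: -1829/30 ≈ -60.967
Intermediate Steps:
f = ¼ (f = 4*(¼) + 3*(-¼) = 1 - ¾ = ¼ ≈ 0.25000)
U = 31/4 (U = 8 - 1*¼ = 8 - ¼ = 31/4 ≈ 7.7500)
(-10 + (1 + 1/(8 + 7))*(8 - 6))*U = (-10 + (1 + 1/(8 + 7))*(8 - 6))*(31/4) = (-10 + (1 + 1/15)*2)*(31/4) = (-10 + (16/15)*2)*(31/4) = (-10 + 32/15)*(31/4) = -118/15*31/4 = -1829/30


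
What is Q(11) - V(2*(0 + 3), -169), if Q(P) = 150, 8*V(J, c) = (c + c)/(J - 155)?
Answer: 89231/596 ≈ 149.72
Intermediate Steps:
V(J, c) = c/(4*(-155 + J)) (V(J, c) = ((c + c)/(J - 155))/8 = ((2*c)/(-155 + J))/8 = (2*c/(-155 + J))/8 = c/(4*(-155 + J)))
Q(11) - V(2*(0 + 3), -169) = 150 - (-169)/(4*(-155 + 2*(0 + 3))) = 150 - (-169)/(4*(-155 + 2*3)) = 150 - (-169)/(4*(-155 + 6)) = 150 - (-169)/(4*(-149)) = 150 - (-169)*(-1)/(4*149) = 150 - 1*169/596 = 150 - 169/596 = 89231/596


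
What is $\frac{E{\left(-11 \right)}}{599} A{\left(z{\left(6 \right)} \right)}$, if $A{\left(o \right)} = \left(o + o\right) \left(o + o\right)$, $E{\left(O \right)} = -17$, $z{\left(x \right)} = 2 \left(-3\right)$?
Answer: $- \frac{2448}{599} \approx -4.0868$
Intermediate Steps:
$z{\left(x \right)} = -6$
$A{\left(o \right)} = 4 o^{2}$ ($A{\left(o \right)} = 2 o 2 o = 4 o^{2}$)
$\frac{E{\left(-11 \right)}}{599} A{\left(z{\left(6 \right)} \right)} = - \frac{17}{599} \cdot 4 \left(-6\right)^{2} = \left(-17\right) \frac{1}{599} \cdot 4 \cdot 36 = \left(- \frac{17}{599}\right) 144 = - \frac{2448}{599}$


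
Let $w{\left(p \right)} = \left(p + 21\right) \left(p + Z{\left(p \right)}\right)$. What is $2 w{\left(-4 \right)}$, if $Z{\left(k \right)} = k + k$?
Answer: $-408$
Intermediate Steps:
$Z{\left(k \right)} = 2 k$
$w{\left(p \right)} = 3 p \left(21 + p\right)$ ($w{\left(p \right)} = \left(p + 21\right) \left(p + 2 p\right) = \left(21 + p\right) 3 p = 3 p \left(21 + p\right)$)
$2 w{\left(-4 \right)} = 2 \cdot 3 \left(-4\right) \left(21 - 4\right) = 2 \cdot 3 \left(-4\right) 17 = 2 \left(-204\right) = -408$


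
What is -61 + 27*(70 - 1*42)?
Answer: 695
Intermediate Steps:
-61 + 27*(70 - 1*42) = -61 + 27*(70 - 42) = -61 + 27*28 = -61 + 756 = 695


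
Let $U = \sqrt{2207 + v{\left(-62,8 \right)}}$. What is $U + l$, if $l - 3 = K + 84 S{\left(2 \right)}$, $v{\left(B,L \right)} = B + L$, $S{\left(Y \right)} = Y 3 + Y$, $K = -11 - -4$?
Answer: $668 + \sqrt{2153} \approx 714.4$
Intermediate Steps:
$K = -7$ ($K = -11 + 4 = -7$)
$S{\left(Y \right)} = 4 Y$ ($S{\left(Y \right)} = 3 Y + Y = 4 Y$)
$l = 668$ ($l = 3 - \left(7 - 84 \cdot 4 \cdot 2\right) = 3 + \left(-7 + 84 \cdot 8\right) = 3 + \left(-7 + 672\right) = 3 + 665 = 668$)
$U = \sqrt{2153}$ ($U = \sqrt{2207 + \left(-62 + 8\right)} = \sqrt{2207 - 54} = \sqrt{2153} \approx 46.4$)
$U + l = \sqrt{2153} + 668 = 668 + \sqrt{2153}$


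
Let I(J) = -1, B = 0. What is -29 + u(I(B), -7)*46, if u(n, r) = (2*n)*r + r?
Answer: 293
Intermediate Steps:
u(n, r) = r + 2*n*r (u(n, r) = 2*n*r + r = r + 2*n*r)
-29 + u(I(B), -7)*46 = -29 - 7*(1 + 2*(-1))*46 = -29 - 7*(1 - 2)*46 = -29 - 7*(-1)*46 = -29 + 7*46 = -29 + 322 = 293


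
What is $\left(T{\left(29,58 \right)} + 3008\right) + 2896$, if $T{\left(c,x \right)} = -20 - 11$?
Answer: $5873$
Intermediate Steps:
$T{\left(c,x \right)} = -31$ ($T{\left(c,x \right)} = -20 - 11 = -31$)
$\left(T{\left(29,58 \right)} + 3008\right) + 2896 = \left(-31 + 3008\right) + 2896 = 2977 + 2896 = 5873$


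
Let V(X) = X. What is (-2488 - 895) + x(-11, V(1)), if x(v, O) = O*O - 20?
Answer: -3402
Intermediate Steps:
x(v, O) = -20 + O² (x(v, O) = O² - 20 = -20 + O²)
(-2488 - 895) + x(-11, V(1)) = (-2488 - 895) + (-20 + 1²) = -3383 + (-20 + 1) = -3383 - 19 = -3402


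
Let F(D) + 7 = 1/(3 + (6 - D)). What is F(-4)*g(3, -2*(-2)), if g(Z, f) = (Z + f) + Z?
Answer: -900/13 ≈ -69.231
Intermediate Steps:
g(Z, f) = f + 2*Z
F(D) = -7 + 1/(9 - D) (F(D) = -7 + 1/(3 + (6 - D)) = -7 + 1/(9 - D))
F(-4)*g(3, -2*(-2)) = ((62 - 7*(-4))/(-9 - 4))*(-2*(-2) + 2*3) = ((62 + 28)/(-13))*(4 + 6) = -1/13*90*10 = -90/13*10 = -900/13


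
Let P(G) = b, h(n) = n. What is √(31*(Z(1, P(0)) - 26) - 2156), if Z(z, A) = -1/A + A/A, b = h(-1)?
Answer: 10*I*√29 ≈ 53.852*I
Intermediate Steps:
b = -1
P(G) = -1
Z(z, A) = 1 - 1/A (Z(z, A) = -1/A + 1 = 1 - 1/A)
√(31*(Z(1, P(0)) - 26) - 2156) = √(31*((-1 - 1)/(-1) - 26) - 2156) = √(31*(-1*(-2) - 26) - 2156) = √(31*(2 - 26) - 2156) = √(31*(-24) - 2156) = √(-744 - 2156) = √(-2900) = 10*I*√29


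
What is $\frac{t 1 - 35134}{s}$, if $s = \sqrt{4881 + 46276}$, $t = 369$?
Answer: $- \frac{34765 \sqrt{51157}}{51157} \approx -153.71$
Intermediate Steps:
$s = \sqrt{51157} \approx 226.18$
$\frac{t 1 - 35134}{s} = \frac{369 \cdot 1 - 35134}{\sqrt{51157}} = \left(369 - 35134\right) \frac{\sqrt{51157}}{51157} = - 34765 \frac{\sqrt{51157}}{51157} = - \frac{34765 \sqrt{51157}}{51157}$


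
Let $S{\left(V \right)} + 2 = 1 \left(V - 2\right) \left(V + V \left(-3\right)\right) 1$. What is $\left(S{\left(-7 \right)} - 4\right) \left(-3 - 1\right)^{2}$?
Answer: $-2112$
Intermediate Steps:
$S{\left(V \right)} = -2 - 2 V \left(-2 + V\right)$ ($S{\left(V \right)} = -2 + 1 \left(V - 2\right) \left(V + V \left(-3\right)\right) 1 = -2 + 1 \left(-2 + V\right) \left(V - 3 V\right) 1 = -2 + 1 \left(-2 + V\right) \left(- 2 V\right) 1 = -2 + 1 \left(- 2 V \left(-2 + V\right)\right) 1 = -2 + - 2 V \left(-2 + V\right) 1 = -2 - 2 V \left(-2 + V\right)$)
$\left(S{\left(-7 \right)} - 4\right) \left(-3 - 1\right)^{2} = \left(\left(-2 - 2 \left(-7\right)^{2} + 4 \left(-7\right)\right) - 4\right) \left(-3 - 1\right)^{2} = \left(\left(-2 - 98 - 28\right) - 4\right) \left(-4\right)^{2} = \left(\left(-2 - 98 - 28\right) - 4\right) 16 = \left(-128 - 4\right) 16 = \left(-132\right) 16 = -2112$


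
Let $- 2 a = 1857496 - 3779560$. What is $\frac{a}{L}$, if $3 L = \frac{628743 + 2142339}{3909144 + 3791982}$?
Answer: $\frac{1233504753672}{153949} \approx 8.0124 \cdot 10^{6}$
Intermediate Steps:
$a = 961032$ ($a = - \frac{1857496 - 3779560}{2} = \left(- \frac{1}{2}\right) \left(-1922064\right) = 961032$)
$L = \frac{153949}{1283521}$ ($L = \frac{\left(628743 + 2142339\right) \frac{1}{3909144 + 3791982}}{3} = \frac{2771082 \cdot \frac{1}{7701126}}{3} = \frac{1}{3} \cdot \frac{461847}{1283521} = \frac{153949}{1283521} \approx 0.11994$)
$\frac{a}{L} = \frac{961032}{\frac{153949}{1283521}} = 961032 \cdot \frac{1283521}{153949} = \frac{1233504753672}{153949}$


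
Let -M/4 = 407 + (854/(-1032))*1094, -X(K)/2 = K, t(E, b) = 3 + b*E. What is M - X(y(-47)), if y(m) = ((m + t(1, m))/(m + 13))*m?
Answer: 3819409/2193 ≈ 1741.6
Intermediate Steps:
t(E, b) = 3 + E*b
y(m) = m*(3 + 2*m)/(13 + m) (y(m) = ((m + (3 + 1*m))/(m + 13))*m = ((m + (3 + m))/(13 + m))*m = ((3 + 2*m)/(13 + m))*m = m*(3 + 2*m)/(13 + m))
X(K) = -2*K
M = 257126/129 (M = -4*(407 + (854/(-1032))*1094) = -4*(407 + (854*(-1/1032))*1094) = -4*(407 - 427/516*1094) = -4*(407 - 233569/258) = -4*(-128563/258) = 257126/129 ≈ 1993.2)
M - X(y(-47)) = 257126/129 - (-2)*(-47*(3 + 2*(-47))/(13 - 47)) = 257126/129 - (-2)*(-47*(3 - 94)/(-34)) = 257126/129 - (-2)*(-47*(-1/34)*(-91)) = 257126/129 - (-2)*(-4277)/34 = 257126/129 - 1*4277/17 = 257126/129 - 4277/17 = 3819409/2193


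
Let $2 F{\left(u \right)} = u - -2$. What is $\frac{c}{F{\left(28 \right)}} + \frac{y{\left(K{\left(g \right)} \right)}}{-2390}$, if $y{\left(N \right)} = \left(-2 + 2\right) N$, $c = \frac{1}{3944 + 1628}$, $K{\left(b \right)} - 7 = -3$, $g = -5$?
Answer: $\frac{1}{83580} \approx 1.1965 \cdot 10^{-5}$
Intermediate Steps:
$K{\left(b \right)} = 4$ ($K{\left(b \right)} = 7 - 3 = 4$)
$F{\left(u \right)} = 1 + \frac{u}{2}$ ($F{\left(u \right)} = \frac{u - -2}{2} = \frac{u + 2}{2} = \frac{2 + u}{2} = 1 + \frac{u}{2}$)
$c = \frac{1}{5572} \approx 0.00017947$
$y{\left(N \right)} = 0$ ($y{\left(N \right)} = 0 N = 0$)
$\frac{c}{F{\left(28 \right)}} + \frac{y{\left(K{\left(g \right)} \right)}}{-2390} = \frac{1}{5572 \left(1 + \frac{1}{2} \cdot 28\right)} + \frac{0}{-2390} = \frac{1}{5572 \left(1 + 14\right)} + 0 \left(- \frac{1}{2390}\right) = \frac{1}{5572 \cdot 15} + 0 = \frac{1}{5572} \cdot \frac{1}{15} + 0 = \frac{1}{83580} + 0 = \frac{1}{83580}$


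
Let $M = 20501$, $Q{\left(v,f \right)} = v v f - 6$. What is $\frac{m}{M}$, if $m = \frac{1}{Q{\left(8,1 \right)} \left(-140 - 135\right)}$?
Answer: $- \frac{1}{326990950} \approx -3.0582 \cdot 10^{-9}$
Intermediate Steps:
$Q{\left(v,f \right)} = -6 + f v^{2}$ ($Q{\left(v,f \right)} = v^{2} f - 6 = f v^{2} - 6 = -6 + f v^{2}$)
$m = - \frac{1}{15950}$ ($m = \frac{1}{\left(-6 + 1 \cdot 8^{2}\right) \left(-140 - 135\right)} = \frac{1}{\left(-6 + 1 \cdot 64\right) \left(-275\right)} = \frac{1}{\left(-6 + 64\right) \left(-275\right)} = \frac{1}{58 \left(-275\right)} = \frac{1}{-15950} = - \frac{1}{15950} \approx -6.2696 \cdot 10^{-5}$)
$\frac{m}{M} = - \frac{1}{15950 \cdot 20501} = \left(- \frac{1}{15950}\right) \frac{1}{20501} = - \frac{1}{326990950}$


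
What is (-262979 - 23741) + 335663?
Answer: 48943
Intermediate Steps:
(-262979 - 23741) + 335663 = -286720 + 335663 = 48943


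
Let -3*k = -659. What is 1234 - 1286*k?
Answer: -843772/3 ≈ -2.8126e+5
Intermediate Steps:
k = 659/3 (k = -1/3*(-659) = 659/3 ≈ 219.67)
1234 - 1286*k = 1234 - 1286*659/3 = 1234 - 847474/3 = -843772/3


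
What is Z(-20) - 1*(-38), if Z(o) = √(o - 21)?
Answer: 38 + I*√41 ≈ 38.0 + 6.4031*I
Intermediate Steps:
Z(o) = √(-21 + o)
Z(-20) - 1*(-38) = √(-21 - 20) - 1*(-38) = √(-41) + 38 = I*√41 + 38 = 38 + I*√41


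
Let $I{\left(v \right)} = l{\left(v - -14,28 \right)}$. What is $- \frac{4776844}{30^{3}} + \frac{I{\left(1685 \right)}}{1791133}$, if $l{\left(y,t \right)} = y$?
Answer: $- \frac{2138979262813}{12090147750} \approx -176.92$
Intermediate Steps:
$I{\left(v \right)} = 14 + v$ ($I{\left(v \right)} = v - -14 = v + 14 = 14 + v$)
$- \frac{4776844}{30^{3}} + \frac{I{\left(1685 \right)}}{1791133} = - \frac{4776844}{30^{3}} + \frac{14 + 1685}{1791133} = - \frac{4776844}{27000} + 1699 \cdot \frac{1}{1791133} = \left(-4776844\right) \frac{1}{27000} + \frac{1699}{1791133} = - \frac{1194211}{6750} + \frac{1699}{1791133} = - \frac{2138979262813}{12090147750}$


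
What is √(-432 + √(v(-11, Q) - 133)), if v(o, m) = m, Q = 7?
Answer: √(-432 + 3*I*√14) ≈ 0.27 + 20.786*I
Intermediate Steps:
√(-432 + √(v(-11, Q) - 133)) = √(-432 + √(7 - 133)) = √(-432 + √(-126)) = √(-432 + 3*I*√14)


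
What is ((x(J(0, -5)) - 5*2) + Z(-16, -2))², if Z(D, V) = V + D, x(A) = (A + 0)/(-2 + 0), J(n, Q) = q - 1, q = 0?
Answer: 3025/4 ≈ 756.25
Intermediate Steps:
J(n, Q) = -1 (J(n, Q) = 0 - 1 = -1)
x(A) = -A/2 (x(A) = A/(-2) = A*(-½) = -A/2)
Z(D, V) = D + V
((x(J(0, -5)) - 5*2) + Z(-16, -2))² = ((-½*(-1) - 5*2) + (-16 - 2))² = ((½ - 10) - 18)² = (-19/2 - 18)² = (-55/2)² = 3025/4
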